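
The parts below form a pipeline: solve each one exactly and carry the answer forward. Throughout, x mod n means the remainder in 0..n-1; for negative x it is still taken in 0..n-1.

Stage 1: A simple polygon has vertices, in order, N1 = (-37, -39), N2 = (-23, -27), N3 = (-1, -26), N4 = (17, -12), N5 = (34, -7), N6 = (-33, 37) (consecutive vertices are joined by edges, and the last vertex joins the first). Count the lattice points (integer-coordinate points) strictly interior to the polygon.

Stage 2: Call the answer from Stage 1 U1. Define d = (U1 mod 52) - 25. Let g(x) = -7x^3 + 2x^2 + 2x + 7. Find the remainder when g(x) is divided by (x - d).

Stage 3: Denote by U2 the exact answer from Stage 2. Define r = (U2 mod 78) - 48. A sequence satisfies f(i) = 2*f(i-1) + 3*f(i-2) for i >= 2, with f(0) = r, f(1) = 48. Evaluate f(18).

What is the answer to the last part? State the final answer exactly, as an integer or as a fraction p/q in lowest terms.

Stage 1: cross terms: (-37*-27 - -23*-39)=102, (-23*-26 - -1*-27)=571, (-1*-12 - 17*-26)=454, (17*-7 - 34*-12)=289, (34*37 - -33*-7)=1027, (-33*-39 - -37*37)=2656; twice the area = |5099| = 5099; area = 5099/2; boundary points = 2 + 1 + 2 + 1 + 1 + 4 = 11; strictly interior points = area - boundary/2 + 1 = 2545; answer 2545
Stage 2: U1 = 2545; d = 24; remainder = value at the root: -7*(24)^3 + 2*(24)^2 + 2*(24)^1 + 7 = (-96768) + (1152) + (48) + (7) = -95561; answer -95561
Stage 3: U2 = -95561; r = 19; f(2) = 2*(48) + 3*(19) = 153; iterating: f(2)=153, f(3)=450, f(4)=1359, f(5)=4068, f(6)=12213, f(7)=36630, f(8)=109899, f(9)=329688, f(10)=989073, f(11)=2967210, f(12)=8901639, f(13)=26704908, f(14)=80114733, f(15)=240344190, f(16)=721032579, f(17)=2163097728, f(18)=6489293193; answer 6489293193

6489293193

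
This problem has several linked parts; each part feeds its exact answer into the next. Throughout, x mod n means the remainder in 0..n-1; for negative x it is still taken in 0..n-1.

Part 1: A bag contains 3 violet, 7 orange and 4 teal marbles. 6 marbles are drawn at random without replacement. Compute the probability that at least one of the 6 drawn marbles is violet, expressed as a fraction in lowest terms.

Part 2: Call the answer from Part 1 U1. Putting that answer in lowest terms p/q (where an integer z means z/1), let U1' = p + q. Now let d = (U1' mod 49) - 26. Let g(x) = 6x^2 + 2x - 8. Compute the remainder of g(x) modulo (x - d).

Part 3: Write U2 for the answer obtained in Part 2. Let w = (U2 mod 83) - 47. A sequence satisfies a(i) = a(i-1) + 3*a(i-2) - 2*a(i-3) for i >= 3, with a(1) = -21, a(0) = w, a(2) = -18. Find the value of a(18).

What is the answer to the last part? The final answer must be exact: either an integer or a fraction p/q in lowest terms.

Part 1: total draws C(14,6) = 3003; complement C(11,6) = 462; favorable 3003 - 462 = 2541; P = 11/13; answer 11/13
Part 2: U1 = 11/13; threaded value p + q = 24; d = -2; remainder = value at the root: 6*(-2)^2 + 2*(-2)^1 - 8 = (24) + (-4) + (-8) = 12; answer 12
Part 3: U2 = 12; w = -35; a(3) = 1*(-18) + 3*(-21) - 2*(-35) = -11; iterating: a(3)=-11, a(4)=-23, a(5)=-20, a(6)=-67, a(7)=-81, a(8)=-242, a(9)=-351, a(10)=-915, a(11)=-1484, a(12)=-3527, a(13)=-6149, a(14)=-13762, a(15)=-25155, a(16)=-54143, a(17)=-102084, a(18)=-214203; answer -214203

-214203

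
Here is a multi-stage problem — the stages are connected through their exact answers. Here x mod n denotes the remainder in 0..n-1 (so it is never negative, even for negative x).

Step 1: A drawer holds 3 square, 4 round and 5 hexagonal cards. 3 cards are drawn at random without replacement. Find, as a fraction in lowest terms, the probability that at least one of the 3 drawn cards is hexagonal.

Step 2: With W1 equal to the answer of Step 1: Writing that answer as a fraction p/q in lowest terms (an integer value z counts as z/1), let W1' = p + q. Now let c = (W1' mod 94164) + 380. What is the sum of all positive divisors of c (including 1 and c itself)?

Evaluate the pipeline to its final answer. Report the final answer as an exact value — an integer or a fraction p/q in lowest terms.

462

Step 1: total draws C(12,3) = 220; complement C(7,3) = 35; favorable 220 - 35 = 185; P = 37/44; answer 37/44
Step 2: W1 = 37/44; threaded value p + q = 81; c = 461; 461 is prime, so its only divisors are 1 and 461; sigma = 1 + 461 = 462; answer 462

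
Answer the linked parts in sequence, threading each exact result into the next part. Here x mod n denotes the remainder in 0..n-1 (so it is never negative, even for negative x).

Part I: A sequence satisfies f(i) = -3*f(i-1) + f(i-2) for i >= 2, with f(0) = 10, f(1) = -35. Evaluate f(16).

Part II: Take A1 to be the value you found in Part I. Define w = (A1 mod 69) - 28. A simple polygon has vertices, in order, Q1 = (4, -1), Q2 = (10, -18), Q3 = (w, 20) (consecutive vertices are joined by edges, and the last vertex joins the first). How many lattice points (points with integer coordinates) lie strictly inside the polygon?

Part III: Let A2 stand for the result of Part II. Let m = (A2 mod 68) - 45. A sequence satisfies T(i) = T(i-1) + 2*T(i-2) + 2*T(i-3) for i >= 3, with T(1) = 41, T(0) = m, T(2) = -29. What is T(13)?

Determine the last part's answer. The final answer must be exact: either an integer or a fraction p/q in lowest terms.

-66399

Part I: f(2) = -3*(-35) + 1*(10) = 115; iterating: f(2)=115, f(3)=-380, f(4)=1255, f(5)=-4145, f(6)=13690, f(7)=-45215, f(8)=149335, f(9)=-493220, f(10)=1628995, f(11)=-5380205, f(12)=17769610, f(13)=-58689035, f(14)=193836715, f(15)=-640199180, f(16)=2114434255; answer 2114434255
Part II: A1 = 2114434255; w = 21; cross terms: (4*-18 - 10*-1)=-62, (10*20 - 21*-18)=578, (21*-1 - 4*20)=-101; twice the area = |415| = 415; area = 415/2; boundary points = 1 + 1 + 1 = 3; strictly interior points = area - boundary/2 + 1 = 207; answer 207
Part III: A2 = 207; m = -42; T(3) = 1*(-29) + 2*(41) + 2*(-42) = -31; iterating: T(3)=-31, T(4)=-7, T(5)=-127, T(6)=-203, T(7)=-471, T(8)=-1131, T(9)=-2479, T(10)=-5683, T(11)=-12903, T(12)=-29227, T(13)=-66399; answer -66399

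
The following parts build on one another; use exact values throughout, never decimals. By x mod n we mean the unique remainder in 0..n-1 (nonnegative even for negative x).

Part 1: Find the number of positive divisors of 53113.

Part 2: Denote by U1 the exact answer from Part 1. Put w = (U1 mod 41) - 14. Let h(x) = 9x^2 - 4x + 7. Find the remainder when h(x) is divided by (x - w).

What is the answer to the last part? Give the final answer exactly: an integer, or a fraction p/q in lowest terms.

Part 1: 53113 is prime, so its only divisors are 1 and 53113; count = 2; answer 2
Part 2: U1 = 2; w = -12; remainder = value at the root: 9*(-12)^2 - 4*(-12)^1 + 7 = (1296) + (48) + (7) = 1351; answer 1351

1351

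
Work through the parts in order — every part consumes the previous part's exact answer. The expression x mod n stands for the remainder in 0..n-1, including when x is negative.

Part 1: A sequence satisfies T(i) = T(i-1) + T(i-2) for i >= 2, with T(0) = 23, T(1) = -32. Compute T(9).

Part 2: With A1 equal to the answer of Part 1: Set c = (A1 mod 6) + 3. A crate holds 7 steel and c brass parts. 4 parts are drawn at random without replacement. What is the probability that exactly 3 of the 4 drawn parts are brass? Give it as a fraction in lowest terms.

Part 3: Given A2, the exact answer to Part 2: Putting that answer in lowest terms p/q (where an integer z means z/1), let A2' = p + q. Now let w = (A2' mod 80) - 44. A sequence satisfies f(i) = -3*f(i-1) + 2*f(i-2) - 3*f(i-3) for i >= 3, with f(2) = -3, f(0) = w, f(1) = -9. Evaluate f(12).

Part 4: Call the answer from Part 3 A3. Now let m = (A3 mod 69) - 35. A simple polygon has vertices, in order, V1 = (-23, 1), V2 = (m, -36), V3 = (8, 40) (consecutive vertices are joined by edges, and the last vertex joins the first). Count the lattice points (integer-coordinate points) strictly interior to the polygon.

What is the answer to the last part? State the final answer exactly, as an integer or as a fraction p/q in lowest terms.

Part 1: T(2) = 1*(-32) + 1*(23) = -9; iterating: T(2)=-9, T(3)=-41, T(4)=-50, T(5)=-91, T(6)=-141, T(7)=-232, T(8)=-373, T(9)=-605; answer -605
Part 2: A1 = -605; c = 4; total draws C(11,4) = 330; favorable C(4,3)*C(7,1) = 28; P = 14/165; answer 14/165
Part 3: A2 = 14/165; threaded value p + q = 179; w = -25; f(3) = -3*(-3) + 2*(-9) - 3*(-25) = 66; iterating: f(3)=66, f(4)=-177, f(5)=672, f(6)=-2568, f(7)=9579, f(8)=-35889, f(9)=134529, f(10)=-504102, f(11)=1889031, f(12)=-7078884; answer -7078884
Part 4: A3 = -7078884; m = -2; cross terms: (-23*-36 - -2*1)=830, (-2*40 - 8*-36)=208, (8*1 - -23*40)=928; twice the area = |1966| = 1966; area = 983; boundary points = 1 + 2 + 1 = 4; strictly interior points = area - boundary/2 + 1 = 982; answer 982

982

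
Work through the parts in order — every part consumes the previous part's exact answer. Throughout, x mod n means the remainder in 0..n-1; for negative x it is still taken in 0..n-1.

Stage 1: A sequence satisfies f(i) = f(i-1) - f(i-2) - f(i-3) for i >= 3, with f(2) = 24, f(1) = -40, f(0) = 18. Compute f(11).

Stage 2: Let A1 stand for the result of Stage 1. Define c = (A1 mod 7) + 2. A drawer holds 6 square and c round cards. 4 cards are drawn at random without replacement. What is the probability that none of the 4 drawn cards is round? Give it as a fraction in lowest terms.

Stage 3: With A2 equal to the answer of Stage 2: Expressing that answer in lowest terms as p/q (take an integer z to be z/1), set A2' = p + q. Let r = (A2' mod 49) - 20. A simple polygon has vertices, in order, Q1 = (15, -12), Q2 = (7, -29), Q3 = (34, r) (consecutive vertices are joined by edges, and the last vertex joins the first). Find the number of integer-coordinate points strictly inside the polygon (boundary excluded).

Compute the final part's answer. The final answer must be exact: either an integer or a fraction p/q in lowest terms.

Stage 1: f(3) = 1*(24) - 1*(-40) - 1*(18) = 46; iterating: f(3)=46, f(4)=62, f(5)=-8, f(6)=-116, f(7)=-170, f(8)=-46, f(9)=240, f(10)=456, f(11)=262; answer 262
Stage 2: A1 = 262; c = 5; total draws C(11,4) = 330; favorable C(6,4) = 15; P = 1/22; answer 1/22
Stage 3: A2 = 1/22; threaded value p + q = 23; r = 3; cross terms: (15*-29 - 7*-12)=-351, (7*3 - 34*-29)=1007, (34*-12 - 15*3)=-453; twice the area = |203| = 203; area = 203/2; boundary points = 1 + 1 + 1 = 3; strictly interior points = area - boundary/2 + 1 = 101; answer 101

101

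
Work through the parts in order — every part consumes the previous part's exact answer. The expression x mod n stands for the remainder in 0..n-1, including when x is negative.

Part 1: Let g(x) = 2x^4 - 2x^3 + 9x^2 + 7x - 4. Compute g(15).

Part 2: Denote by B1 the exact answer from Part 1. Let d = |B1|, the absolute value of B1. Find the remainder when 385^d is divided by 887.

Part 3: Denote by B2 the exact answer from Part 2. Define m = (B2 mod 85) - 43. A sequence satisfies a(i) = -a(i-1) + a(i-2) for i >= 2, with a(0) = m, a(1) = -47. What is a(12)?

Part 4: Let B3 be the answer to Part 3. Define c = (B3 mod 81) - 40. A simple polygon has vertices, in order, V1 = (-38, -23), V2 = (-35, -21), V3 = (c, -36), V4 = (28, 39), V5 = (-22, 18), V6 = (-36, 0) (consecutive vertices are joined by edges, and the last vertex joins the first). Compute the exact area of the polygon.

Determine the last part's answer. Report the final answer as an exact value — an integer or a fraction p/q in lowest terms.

Part 1: 2*(15)^4 - 2*(15)^3 + 9*(15)^2 + 7*(15)^1 - 4 = (101250) + (-6750) + (2025) + (105) + (-4) = 96626; answer 96626
Part 2: B1 = 96626; d = 96626; squarings mod 887: 385^1=385, 385^2=96, 385^4=346, 385^8=858, 385^16=841, 385^32=342, 385^64=767, 385^128=208, 385^256=688, 385^512=573, 385^1024=139, 385^2048=694, 385^4096=882, 385^8192=25, 385^16384=625, 385^32768=345, 385^65536=167; 385^96626 = 385^2 * 385^16 * 385^32 * 385^64 * 385^256 * 385^2048 * 385^4096 * 385^8192 * 385^16384 * 385^65536 = 247 (mod 887); answer 247
Part 3: B2 = 247; m = 34; a(2) = -1*(-47) + 1*(34) = 81; iterating: a(2)=81, a(3)=-128, a(4)=209, a(5)=-337, a(6)=546, a(7)=-883, a(8)=1429, a(9)=-2312, a(10)=3741, a(11)=-6053, a(12)=9794; answer 9794
Part 4: B3 = 9794; c = 34; cross terms: (-38*-21 - -35*-23)=-7, (-35*-36 - 34*-21)=1974, (34*39 - 28*-36)=2334, (28*18 - -22*39)=1362, (-22*0 - -36*18)=648, (-36*-23 - -38*0)=828; twice the area = |7139| = 7139; area = 7139/2; answer 7139/2

7139/2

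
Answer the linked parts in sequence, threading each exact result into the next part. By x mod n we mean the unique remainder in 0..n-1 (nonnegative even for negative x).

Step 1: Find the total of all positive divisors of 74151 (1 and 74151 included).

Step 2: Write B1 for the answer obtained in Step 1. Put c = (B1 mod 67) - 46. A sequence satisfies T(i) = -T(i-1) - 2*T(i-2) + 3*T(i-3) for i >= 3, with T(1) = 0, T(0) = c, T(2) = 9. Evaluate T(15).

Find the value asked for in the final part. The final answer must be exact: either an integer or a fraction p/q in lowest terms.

-10848

Step 1: 74151 = 3^2 * 7 * 11 * 107; sigma = (1 + 3 + 9) * (1 + 7) * (1 + 11) * (1 + 107) = 13 * 8 * 12 * 108 = 134784; answer 134784
Step 2: B1 = 134784; c = 1; T(3) = -1*(9) - 2*(0) + 3*(1) = -6; iterating: T(3)=-6, T(4)=-12, T(5)=51, T(6)=-45, T(7)=-93, T(8)=336, T(9)=-285, T(10)=-666, T(11)=2244, T(12)=-1767, T(13)=-4719, T(14)=14985, T(15)=-10848; answer -10848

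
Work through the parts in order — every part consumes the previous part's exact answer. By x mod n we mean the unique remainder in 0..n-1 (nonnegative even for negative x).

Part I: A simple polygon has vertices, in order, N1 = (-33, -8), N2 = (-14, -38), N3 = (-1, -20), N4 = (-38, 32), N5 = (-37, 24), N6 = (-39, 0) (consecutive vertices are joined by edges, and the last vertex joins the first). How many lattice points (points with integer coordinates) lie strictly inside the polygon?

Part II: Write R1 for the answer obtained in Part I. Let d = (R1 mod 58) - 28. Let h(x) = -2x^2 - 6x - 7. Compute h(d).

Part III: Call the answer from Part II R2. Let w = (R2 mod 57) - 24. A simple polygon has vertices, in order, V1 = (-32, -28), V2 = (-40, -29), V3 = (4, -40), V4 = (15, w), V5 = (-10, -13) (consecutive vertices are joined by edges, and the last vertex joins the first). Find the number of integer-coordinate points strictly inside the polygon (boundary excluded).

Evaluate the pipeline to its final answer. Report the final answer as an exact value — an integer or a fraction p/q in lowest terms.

806

Part I: cross terms: (-33*-38 - -14*-8)=1142, (-14*-20 - -1*-38)=242, (-1*32 - -38*-20)=-792, (-38*24 - -37*32)=272, (-37*0 - -39*24)=936, (-39*-8 - -33*0)=312; twice the area = |2112| = 2112; area = 1056; boundary points = 1 + 1 + 1 + 1 + 2 + 2 = 8; strictly interior points = area - boundary/2 + 1 = 1053; answer 1053
Part II: R1 = 1053; d = -19; -2*(-19)^2 - 6*(-19)^1 - 7 = (-722) + (114) + (-7) = -615; answer -615
Part III: R2 = -615; w = -12; cross terms: (-32*-29 - -40*-28)=-192, (-40*-40 - 4*-29)=1716, (4*-12 - 15*-40)=552, (15*-13 - -10*-12)=-315, (-10*-28 - -32*-13)=-136; twice the area = |1625| = 1625; area = 1625/2; boundary points = 1 + 11 + 1 + 1 + 1 = 15; strictly interior points = area - boundary/2 + 1 = 806; answer 806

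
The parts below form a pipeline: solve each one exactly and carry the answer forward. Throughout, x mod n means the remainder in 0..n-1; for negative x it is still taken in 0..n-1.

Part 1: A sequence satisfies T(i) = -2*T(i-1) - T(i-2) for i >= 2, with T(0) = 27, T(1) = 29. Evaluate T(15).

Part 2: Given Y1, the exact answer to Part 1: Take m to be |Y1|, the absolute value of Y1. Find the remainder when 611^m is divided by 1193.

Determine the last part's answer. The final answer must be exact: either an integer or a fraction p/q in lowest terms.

277

Part 1: T(2) = -2*(29) - 1*(27) = -85; iterating: T(2)=-85, T(3)=141, T(4)=-197, T(5)=253, T(6)=-309, T(7)=365, T(8)=-421, T(9)=477, T(10)=-533, T(11)=589, T(12)=-645, T(13)=701, T(14)=-757, T(15)=813; answer 813
Part 2: Y1 = 813; m = 813; squarings mod 1193: 611^1=611, 611^2=1105, 611^4=586, 611^8=1005, 611^16=747, 611^32=878, 611^64=206, 611^128=681, 611^256=877, 611^512=837; 611^813 = 611^1 * 611^4 * 611^8 * 611^32 * 611^256 * 611^512 = 277 (mod 1193); answer 277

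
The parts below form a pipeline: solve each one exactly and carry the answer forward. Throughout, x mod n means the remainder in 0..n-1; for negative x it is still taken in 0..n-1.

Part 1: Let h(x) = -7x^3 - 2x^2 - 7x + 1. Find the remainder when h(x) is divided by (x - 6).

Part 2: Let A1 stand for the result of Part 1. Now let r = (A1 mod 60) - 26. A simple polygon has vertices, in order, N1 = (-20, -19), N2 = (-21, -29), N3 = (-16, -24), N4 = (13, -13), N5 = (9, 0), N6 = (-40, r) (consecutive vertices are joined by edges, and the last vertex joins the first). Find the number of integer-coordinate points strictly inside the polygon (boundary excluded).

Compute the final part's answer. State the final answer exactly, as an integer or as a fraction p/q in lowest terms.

1224

Part 1: remainder = value at the root: -7*(6)^3 - 2*(6)^2 - 7*(6)^1 + 1 = (-1512) + (-72) + (-42) + (1) = -1625; answer -1625
Part 2: A1 = -1625; r = 29; cross terms: (-20*-29 - -21*-19)=181, (-21*-24 - -16*-29)=40, (-16*-13 - 13*-24)=520, (13*0 - 9*-13)=117, (9*29 - -40*0)=261, (-40*-19 - -20*29)=1340; twice the area = |2459| = 2459; area = 2459/2; boundary points = 1 + 5 + 1 + 1 + 1 + 4 = 13; strictly interior points = area - boundary/2 + 1 = 1224; answer 1224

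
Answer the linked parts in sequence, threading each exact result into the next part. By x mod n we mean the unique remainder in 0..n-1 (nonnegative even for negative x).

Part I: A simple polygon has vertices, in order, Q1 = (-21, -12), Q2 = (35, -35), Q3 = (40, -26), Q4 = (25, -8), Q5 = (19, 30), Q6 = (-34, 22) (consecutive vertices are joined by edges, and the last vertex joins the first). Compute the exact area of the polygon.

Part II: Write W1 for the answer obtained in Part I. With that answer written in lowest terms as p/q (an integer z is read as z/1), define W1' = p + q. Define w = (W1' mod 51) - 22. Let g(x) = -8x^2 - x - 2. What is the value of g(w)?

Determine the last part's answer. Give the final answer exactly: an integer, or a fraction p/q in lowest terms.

Part I: cross terms: (-21*-35 - 35*-12)=1155, (35*-26 - 40*-35)=490, (40*-8 - 25*-26)=330, (25*30 - 19*-8)=902, (19*22 - -34*30)=1438, (-34*-12 - -21*22)=870; twice the area = |5185| = 5185; area = 5185/2; answer 5185/2
Part II: W1 = 5185/2; threaded value p + q = 5187; w = 14; -8*(14)^2 - 1*(14)^1 - 2 = (-1568) + (-14) + (-2) = -1584; answer -1584

-1584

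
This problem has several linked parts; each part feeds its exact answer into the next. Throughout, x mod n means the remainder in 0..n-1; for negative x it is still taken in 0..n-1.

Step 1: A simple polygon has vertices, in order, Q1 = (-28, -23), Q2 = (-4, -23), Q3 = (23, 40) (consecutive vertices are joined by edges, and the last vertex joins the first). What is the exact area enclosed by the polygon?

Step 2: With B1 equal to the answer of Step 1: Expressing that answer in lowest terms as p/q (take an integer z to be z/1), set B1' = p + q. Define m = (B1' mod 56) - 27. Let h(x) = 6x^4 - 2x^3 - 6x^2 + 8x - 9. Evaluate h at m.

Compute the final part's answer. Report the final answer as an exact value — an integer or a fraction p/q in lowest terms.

Step 1: cross terms: (-28*-23 - -4*-23)=552, (-4*40 - 23*-23)=369, (23*-23 - -28*40)=591; twice the area = |1512| = 1512; area = 756; answer 756
Step 2: B1 = 756; threaded value p + q = 757; m = 2; 6*(2)^4 - 2*(2)^3 - 6*(2)^2 + 8*(2)^1 - 9 = (96) + (-16) + (-24) + (16) + (-9) = 63; answer 63

63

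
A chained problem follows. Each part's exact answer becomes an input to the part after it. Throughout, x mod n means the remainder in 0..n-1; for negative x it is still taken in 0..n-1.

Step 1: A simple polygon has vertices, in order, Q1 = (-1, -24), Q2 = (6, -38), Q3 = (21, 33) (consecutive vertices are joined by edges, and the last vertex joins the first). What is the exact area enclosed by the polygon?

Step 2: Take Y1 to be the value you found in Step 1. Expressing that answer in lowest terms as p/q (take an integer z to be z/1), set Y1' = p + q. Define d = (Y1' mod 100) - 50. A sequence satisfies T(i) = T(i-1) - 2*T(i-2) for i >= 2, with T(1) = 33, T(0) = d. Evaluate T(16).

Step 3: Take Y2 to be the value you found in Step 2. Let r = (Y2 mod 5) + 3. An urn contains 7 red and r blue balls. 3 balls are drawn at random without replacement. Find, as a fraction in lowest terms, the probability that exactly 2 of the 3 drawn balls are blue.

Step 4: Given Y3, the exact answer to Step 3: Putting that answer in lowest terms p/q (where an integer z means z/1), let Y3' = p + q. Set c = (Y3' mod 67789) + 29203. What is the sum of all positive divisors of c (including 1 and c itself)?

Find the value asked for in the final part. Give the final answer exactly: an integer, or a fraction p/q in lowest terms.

54900

Step 1: cross terms: (-1*-38 - 6*-24)=182, (6*33 - 21*-38)=996, (21*-24 - -1*33)=-471; twice the area = |707| = 707; area = 707/2; answer 707/2
Step 2: Y1 = 707/2; threaded value p + q = 709; d = -41; T(2) = 1*(33) - 2*(-41) = 115; iterating: T(2)=115, T(3)=49, T(4)=-181, T(5)=-279, T(6)=83, T(7)=641, T(8)=475, T(9)=-807, T(10)=-1757, T(11)=-143, T(12)=3371, T(13)=3657, T(14)=-3085, T(15)=-10399, T(16)=-4229; answer -4229
Step 3: Y2 = -4229; r = 4; total draws C(11,3) = 165; favorable C(4,2)*C(7,1) = 42; P = 14/55; answer 14/55
Step 4: Y3 = 14/55; threaded value p + q = 69; c = 29272; 29272 = 2^3 * 3659; sigma = (1 + 2 + 4 + 8) * (1 + 3659) = 15 * 3660 = 54900; answer 54900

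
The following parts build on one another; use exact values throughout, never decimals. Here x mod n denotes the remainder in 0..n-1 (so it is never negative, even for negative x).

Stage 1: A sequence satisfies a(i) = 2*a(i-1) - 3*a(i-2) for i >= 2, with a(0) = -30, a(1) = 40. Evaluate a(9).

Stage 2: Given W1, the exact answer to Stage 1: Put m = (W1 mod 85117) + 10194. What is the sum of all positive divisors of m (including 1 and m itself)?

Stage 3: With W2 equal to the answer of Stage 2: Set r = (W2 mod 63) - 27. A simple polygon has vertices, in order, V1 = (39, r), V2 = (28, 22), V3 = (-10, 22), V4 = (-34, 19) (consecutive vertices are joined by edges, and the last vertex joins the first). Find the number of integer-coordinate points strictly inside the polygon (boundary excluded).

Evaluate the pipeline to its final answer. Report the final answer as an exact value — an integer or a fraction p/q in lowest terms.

456

Stage 1: a(2) = 2*(40) - 3*(-30) = 170; iterating: a(2)=170, a(3)=220, a(4)=-70, a(5)=-800, a(6)=-1390, a(7)=-380, a(8)=3410, a(9)=7960; answer 7960
Stage 2: W1 = 7960; m = 18154; 18154 = 2 * 29 * 313; sigma = (1 + 2) * (1 + 29) * (1 + 313) = 3 * 30 * 314 = 28260; answer 28260
Stage 3: W2 = 28260; r = 9; cross terms: (39*22 - 28*9)=606, (28*22 - -10*22)=836, (-10*19 - -34*22)=558, (-34*9 - 39*19)=-1047; twice the area = |953| = 953; area = 953/2; boundary points = 1 + 38 + 3 + 1 = 43; strictly interior points = area - boundary/2 + 1 = 456; answer 456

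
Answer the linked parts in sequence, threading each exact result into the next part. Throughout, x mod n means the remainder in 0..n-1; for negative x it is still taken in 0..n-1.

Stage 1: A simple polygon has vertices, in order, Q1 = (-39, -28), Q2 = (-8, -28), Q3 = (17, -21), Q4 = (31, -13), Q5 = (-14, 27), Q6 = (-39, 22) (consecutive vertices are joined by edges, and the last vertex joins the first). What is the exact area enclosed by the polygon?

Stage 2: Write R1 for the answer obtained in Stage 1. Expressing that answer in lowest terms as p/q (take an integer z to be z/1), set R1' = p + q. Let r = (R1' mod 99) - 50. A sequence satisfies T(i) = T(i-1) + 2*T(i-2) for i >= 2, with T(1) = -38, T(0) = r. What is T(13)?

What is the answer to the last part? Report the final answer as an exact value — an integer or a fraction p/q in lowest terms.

-40988

Stage 1: cross terms: (-39*-28 - -8*-28)=868, (-8*-21 - 17*-28)=644, (17*-13 - 31*-21)=430, (31*27 - -14*-13)=655, (-14*22 - -39*27)=745, (-39*-28 - -39*22)=1950; twice the area = |5292| = 5292; area = 2646; answer 2646
Stage 2: R1 = 2646; threaded value p + q = 2647; r = 23; T(2) = 1*(-38) + 2*(23) = 8; iterating: T(2)=8, T(3)=-68, T(4)=-52, T(5)=-188, T(6)=-292, T(7)=-668, T(8)=-1252, T(9)=-2588, T(10)=-5092, T(11)=-10268, T(12)=-20452, T(13)=-40988; answer -40988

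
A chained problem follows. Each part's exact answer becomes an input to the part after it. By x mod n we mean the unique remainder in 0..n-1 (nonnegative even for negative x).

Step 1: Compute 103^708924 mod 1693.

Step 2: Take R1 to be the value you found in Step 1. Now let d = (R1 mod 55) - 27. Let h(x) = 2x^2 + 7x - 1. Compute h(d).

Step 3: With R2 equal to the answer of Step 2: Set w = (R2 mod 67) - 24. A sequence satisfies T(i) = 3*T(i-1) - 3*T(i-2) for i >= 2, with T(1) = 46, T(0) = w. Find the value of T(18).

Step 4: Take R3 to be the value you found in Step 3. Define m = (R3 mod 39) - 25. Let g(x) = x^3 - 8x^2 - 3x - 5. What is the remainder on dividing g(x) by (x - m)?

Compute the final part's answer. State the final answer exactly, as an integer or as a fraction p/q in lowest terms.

-35

Step 1: squarings mod 1693: 103^1=103, 103^2=451, 103^4=241, 103^8=519, 103^16=174, 103^32=1495, 103^64=265, 103^128=812, 103^256=767, 103^512=818, 103^1024=389, 103^2048=644, 103^4096=1644, 103^8192=708, 103^16384=136, 103^32768=1566, 103^65536=892, 103^131072=1647, 103^262144=423, 103^524288=1164; 103^708924 = 103^4 * 103^8 * 103^16 * 103^32 * 103^256 * 103^4096 * 103^16384 * 103^32768 * 103^131072 * 103^524288 = 1203 (mod 1693); answer 1203
Step 2: R1 = 1203; d = 21; 2*(21)^2 + 7*(21)^1 - 1 = (882) + (147) + (-1) = 1028; answer 1028
Step 3: R2 = 1028; w = -1; T(2) = 3*(46) - 3*(-1) = 141; iterating: T(2)=141, T(3)=285, T(4)=432, T(5)=441, T(6)=27, T(7)=-1242, T(8)=-3807, T(9)=-7695, T(10)=-11664, T(11)=-11907, T(12)=-729, T(13)=33534, T(14)=102789, T(15)=207765, T(16)=314928, T(17)=321489, T(18)=19683; answer 19683
Step 4: R3 = 19683; m = 2; remainder = value at the root: 1*(2)^3 - 8*(2)^2 - 3*(2)^1 - 5 = (8) + (-32) + (-6) + (-5) = -35; answer -35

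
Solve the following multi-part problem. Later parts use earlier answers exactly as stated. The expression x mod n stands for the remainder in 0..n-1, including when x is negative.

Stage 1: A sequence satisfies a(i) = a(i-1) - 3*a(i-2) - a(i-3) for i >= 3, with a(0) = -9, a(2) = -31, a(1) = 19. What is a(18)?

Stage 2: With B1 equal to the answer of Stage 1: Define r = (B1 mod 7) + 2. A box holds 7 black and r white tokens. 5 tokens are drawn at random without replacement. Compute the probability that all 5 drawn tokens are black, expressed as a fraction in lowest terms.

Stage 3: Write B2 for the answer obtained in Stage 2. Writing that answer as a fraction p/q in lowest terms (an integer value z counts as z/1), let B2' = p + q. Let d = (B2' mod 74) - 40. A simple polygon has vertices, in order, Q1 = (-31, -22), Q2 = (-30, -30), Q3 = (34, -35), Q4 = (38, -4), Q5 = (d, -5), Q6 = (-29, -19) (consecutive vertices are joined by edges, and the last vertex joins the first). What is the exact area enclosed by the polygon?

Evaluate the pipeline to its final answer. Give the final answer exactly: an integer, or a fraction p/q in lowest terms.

Stage 1: a(3) = 1*(-31) - 3*(19) - 1*(-9) = -79; iterating: a(3)=-79, a(4)=-5, a(5)=263, a(6)=357, a(7)=-427, a(8)=-1761, a(9)=-837, a(10)=4873, a(11)=9145, a(12)=-4637, a(13)=-36945, a(14)=-32179, a(15)=83293, a(16)=216775, a(17)=-925, a(18)=-734543; answer -734543
Stage 2: B1 = -734543; r = 4; total draws C(11,5) = 462; favorable C(7,5) = 21; P = 1/22; answer 1/22
Stage 3: B2 = 1/22; threaded value p + q = 23; d = -17; cross terms: (-31*-30 - -30*-22)=270, (-30*-35 - 34*-30)=2070, (34*-4 - 38*-35)=1194, (38*-5 - -17*-4)=-258, (-17*-19 - -29*-5)=178, (-29*-22 - -31*-19)=49; twice the area = |3503| = 3503; area = 3503/2; answer 3503/2

3503/2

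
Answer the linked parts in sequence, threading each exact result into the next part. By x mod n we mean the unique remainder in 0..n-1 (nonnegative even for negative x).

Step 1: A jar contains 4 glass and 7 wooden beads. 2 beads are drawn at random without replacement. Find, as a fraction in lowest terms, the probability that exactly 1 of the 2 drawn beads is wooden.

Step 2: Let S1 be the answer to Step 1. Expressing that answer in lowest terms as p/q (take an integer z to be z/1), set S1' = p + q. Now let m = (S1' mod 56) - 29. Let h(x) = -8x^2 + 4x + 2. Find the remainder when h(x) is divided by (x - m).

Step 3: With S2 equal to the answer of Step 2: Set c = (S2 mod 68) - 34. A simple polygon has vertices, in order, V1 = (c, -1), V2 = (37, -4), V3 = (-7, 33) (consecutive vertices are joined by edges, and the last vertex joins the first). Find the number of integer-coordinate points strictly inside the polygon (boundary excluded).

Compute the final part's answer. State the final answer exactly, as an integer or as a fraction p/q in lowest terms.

692

Step 1: total draws C(11,2) = 55; favorable C(7,1)*C(4,1) = 28; P = 28/55; answer 28/55
Step 2: S1 = 28/55; threaded value p + q = 83; m = -2; remainder = value at the root: -8*(-2)^2 + 4*(-2)^1 + 2 = (-32) + (-8) + (2) = -38; answer -38
Step 3: S2 = -38; c = -4; cross terms: (-4*-4 - 37*-1)=53, (37*33 - -7*-4)=1193, (-7*-1 - -4*33)=139; twice the area = |1385| = 1385; area = 1385/2; boundary points = 1 + 1 + 1 = 3; strictly interior points = area - boundary/2 + 1 = 692; answer 692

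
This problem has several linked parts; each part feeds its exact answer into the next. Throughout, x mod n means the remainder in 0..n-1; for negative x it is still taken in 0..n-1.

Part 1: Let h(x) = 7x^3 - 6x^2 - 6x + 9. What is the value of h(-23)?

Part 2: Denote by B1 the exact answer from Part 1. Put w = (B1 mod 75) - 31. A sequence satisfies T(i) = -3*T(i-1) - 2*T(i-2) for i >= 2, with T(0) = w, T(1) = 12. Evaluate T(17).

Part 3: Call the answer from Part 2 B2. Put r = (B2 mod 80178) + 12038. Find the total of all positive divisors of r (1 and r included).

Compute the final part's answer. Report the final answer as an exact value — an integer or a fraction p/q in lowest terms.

93930

Part 1: 7*(-23)^3 - 6*(-23)^2 - 6*(-23)^1 + 9 = (-85169) + (-3174) + (138) + (9) = -88196; answer -88196
Part 2: B1 = -88196; w = -27; T(2) = -3*(12) - 2*(-27) = 18; iterating: T(2)=18, T(3)=-78, T(4)=198, T(5)=-438, T(6)=918, T(7)=-1878, T(8)=3798, T(9)=-7638, T(10)=15318, T(11)=-30678, T(12)=61398, T(13)=-122838, T(14)=245718, T(15)=-491478, T(16)=982998, T(17)=-1966038; answer -1966038
Part 3: B2 = -1966038; r = 50450; 50450 = 2 * 5^2 * 1009; sigma = (1 + 2) * (1 + 5 + 25) * (1 + 1009) = 3 * 31 * 1010 = 93930; answer 93930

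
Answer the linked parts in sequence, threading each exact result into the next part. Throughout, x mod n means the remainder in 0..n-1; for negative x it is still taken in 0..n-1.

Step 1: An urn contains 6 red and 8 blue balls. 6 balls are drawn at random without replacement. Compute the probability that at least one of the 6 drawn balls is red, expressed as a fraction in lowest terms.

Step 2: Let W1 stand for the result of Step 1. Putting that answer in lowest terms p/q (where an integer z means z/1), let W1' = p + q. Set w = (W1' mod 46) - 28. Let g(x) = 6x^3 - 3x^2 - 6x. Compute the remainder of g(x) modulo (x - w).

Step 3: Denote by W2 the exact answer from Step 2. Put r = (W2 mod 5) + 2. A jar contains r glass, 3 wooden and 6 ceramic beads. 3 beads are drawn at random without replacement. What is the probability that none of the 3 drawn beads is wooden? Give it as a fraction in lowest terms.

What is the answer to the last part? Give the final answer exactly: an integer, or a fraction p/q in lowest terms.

60/143

Step 1: total draws C(14,6) = 3003; complement C(8,6) = 28; favorable 3003 - 28 = 2975; P = 425/429; answer 425/429
Step 2: W1 = 425/429; threaded value p + q = 854; w = -2; remainder = value at the root: 6*(-2)^3 - 3*(-2)^2 - 6*(-2)^1 = (-48) + (-12) + (12) = -48; answer -48
Step 3: W2 = -48; r = 4; total draws C(13,3) = 286; favorable C(10,3) = 120; P = 60/143; answer 60/143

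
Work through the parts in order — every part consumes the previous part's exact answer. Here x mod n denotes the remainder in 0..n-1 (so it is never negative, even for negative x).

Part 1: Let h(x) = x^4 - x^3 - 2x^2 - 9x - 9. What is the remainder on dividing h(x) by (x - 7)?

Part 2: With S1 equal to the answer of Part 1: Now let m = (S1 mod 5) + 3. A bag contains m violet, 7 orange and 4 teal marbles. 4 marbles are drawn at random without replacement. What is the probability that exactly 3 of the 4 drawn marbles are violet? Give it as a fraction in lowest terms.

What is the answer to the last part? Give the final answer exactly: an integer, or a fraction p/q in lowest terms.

Part 1: remainder = value at the root: 1*(7)^4 - 1*(7)^3 - 2*(7)^2 - 9*(7)^1 - 9 = (2401) + (-343) + (-98) + (-63) + (-9) = 1888; answer 1888
Part 2: S1 = 1888; m = 6; total draws C(17,4) = 2380; favorable C(6,3)*C(11,1) = 220; P = 11/119; answer 11/119

11/119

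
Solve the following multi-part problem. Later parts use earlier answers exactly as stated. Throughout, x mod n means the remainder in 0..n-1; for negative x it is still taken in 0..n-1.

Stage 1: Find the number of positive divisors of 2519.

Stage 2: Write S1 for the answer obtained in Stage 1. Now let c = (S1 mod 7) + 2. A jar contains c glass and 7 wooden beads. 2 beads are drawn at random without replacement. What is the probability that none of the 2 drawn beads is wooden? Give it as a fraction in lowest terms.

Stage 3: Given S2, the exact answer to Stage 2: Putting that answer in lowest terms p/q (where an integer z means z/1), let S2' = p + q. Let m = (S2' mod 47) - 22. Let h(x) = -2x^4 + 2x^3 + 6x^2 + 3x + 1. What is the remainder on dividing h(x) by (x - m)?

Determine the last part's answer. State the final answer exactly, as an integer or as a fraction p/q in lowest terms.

-11150

Stage 1: 2519 = 11 * 229; number of divisors = (1+1) * (1+1) = 4; answer 4
Stage 2: S1 = 4; c = 6; total draws C(13,2) = 78; favorable C(6,2) = 15; P = 5/26; answer 5/26
Stage 3: S2 = 5/26; threaded value p + q = 31; m = 9; remainder = value at the root: -2*(9)^4 + 2*(9)^3 + 6*(9)^2 + 3*(9)^1 + 1 = (-13122) + (1458) + (486) + (27) + (1) = -11150; answer -11150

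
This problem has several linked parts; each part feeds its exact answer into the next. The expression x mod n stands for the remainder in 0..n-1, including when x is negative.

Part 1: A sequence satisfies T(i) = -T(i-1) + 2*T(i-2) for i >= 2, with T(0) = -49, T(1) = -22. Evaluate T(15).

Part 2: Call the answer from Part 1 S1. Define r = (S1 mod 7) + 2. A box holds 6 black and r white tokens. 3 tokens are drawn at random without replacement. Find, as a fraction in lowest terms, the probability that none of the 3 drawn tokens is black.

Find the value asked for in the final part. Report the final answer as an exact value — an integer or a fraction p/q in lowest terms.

Part 1: T(2) = -1*(-22) + 2*(-49) = -76; iterating: T(2)=-76, T(3)=32, T(4)=-184, T(5)=248, T(6)=-616, T(7)=1112, T(8)=-2344, T(9)=4568, T(10)=-9256, T(11)=18392, T(12)=-36904, T(13)=73688, T(14)=-147496, T(15)=294872; answer 294872
Part 2: S1 = 294872; r = 6; total draws C(12,3) = 220; favorable C(6,3) = 20; P = 1/11; answer 1/11

1/11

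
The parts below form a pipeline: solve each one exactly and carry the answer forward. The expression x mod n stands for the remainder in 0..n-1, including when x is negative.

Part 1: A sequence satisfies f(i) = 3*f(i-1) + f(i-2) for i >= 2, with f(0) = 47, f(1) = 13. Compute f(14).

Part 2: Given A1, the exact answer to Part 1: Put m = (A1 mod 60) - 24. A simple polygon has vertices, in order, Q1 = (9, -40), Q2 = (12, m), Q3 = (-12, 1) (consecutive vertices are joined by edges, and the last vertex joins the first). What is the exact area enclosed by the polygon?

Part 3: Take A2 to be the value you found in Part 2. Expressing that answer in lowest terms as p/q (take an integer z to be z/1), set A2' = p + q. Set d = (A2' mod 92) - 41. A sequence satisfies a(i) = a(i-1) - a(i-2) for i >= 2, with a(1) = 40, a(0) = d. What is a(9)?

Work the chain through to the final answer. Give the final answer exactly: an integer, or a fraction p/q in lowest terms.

-46

Part 1: f(2) = 3*(13) + 1*(47) = 86; iterating: f(2)=86, f(3)=271, f(4)=899, f(5)=2968, f(6)=9803, f(7)=32377, f(8)=106934, f(9)=353179, f(10)=1166471, f(11)=3852592, f(12)=12724247, f(13)=42025333, f(14)=138800246; answer 138800246
Part 2: A1 = 138800246; m = 2; cross terms: (9*2 - 12*-40)=498, (12*1 - -12*2)=36, (-12*-40 - 9*1)=471; twice the area = |1005| = 1005; area = 1005/2; answer 1005/2
Part 3: A2 = 1005/2; threaded value p + q = 1007; d = 46; a(2) = 1*(40) - 1*(46) = -6; iterating: a(2)=-6, a(3)=-46, a(4)=-40, a(5)=6, a(6)=46, a(7)=40, a(8)=-6, a(9)=-46; answer -46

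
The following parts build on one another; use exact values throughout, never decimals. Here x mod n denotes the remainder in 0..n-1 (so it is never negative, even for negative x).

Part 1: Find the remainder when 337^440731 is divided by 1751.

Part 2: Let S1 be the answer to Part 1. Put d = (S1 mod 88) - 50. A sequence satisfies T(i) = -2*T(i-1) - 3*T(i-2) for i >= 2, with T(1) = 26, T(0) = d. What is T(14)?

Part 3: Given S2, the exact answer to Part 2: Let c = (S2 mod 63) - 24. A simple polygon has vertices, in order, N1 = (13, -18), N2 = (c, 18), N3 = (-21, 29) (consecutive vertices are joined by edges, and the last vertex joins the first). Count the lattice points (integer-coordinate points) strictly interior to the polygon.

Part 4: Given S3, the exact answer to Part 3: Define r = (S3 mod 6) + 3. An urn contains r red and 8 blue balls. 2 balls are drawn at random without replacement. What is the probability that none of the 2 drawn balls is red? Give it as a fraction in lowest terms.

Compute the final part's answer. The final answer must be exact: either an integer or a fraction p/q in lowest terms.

14/39

Part 1: squarings mod 1751: 337^1=337, 337^2=1505, 337^4=982, 337^8=1274, 337^16=1650, 337^32=1446, 337^64=222, 337^128=256, 337^256=749, 337^512=681, 337^1024=1497, 337^2048=1480, 337^4096=1650, 337^8192=1446, 337^16384=222, 337^32768=256, 337^65536=749, 337^131072=681, 337^262144=1497; 337^440731 = 337^1 * 337^2 * 337^8 * 337^16 * 337^128 * 337^256 * 337^2048 * 337^4096 * 337^8192 * 337^32768 * 337^131072 * 337^262144 = 1285 (mod 1751); answer 1285
Part 2: S1 = 1285; d = 3; T(2) = -2*(26) - 3*(3) = -61; iterating: T(2)=-61, T(3)=44, T(4)=95, T(5)=-322, T(6)=359, T(7)=248, T(8)=-1573, T(9)=2402, T(10)=-85, T(11)=-7036, T(12)=14327, T(13)=-7546, T(14)=-27889; answer -27889
Part 3: S2 = -27889; c = -4; cross terms: (13*18 - -4*-18)=162, (-4*29 - -21*18)=262, (-21*-18 - 13*29)=1; twice the area = |425| = 425; area = 425/2; boundary points = 1 + 1 + 1 = 3; strictly interior points = area - boundary/2 + 1 = 212; answer 212
Part 4: S3 = 212; r = 5; total draws C(13,2) = 78; favorable C(8,2) = 28; P = 14/39; answer 14/39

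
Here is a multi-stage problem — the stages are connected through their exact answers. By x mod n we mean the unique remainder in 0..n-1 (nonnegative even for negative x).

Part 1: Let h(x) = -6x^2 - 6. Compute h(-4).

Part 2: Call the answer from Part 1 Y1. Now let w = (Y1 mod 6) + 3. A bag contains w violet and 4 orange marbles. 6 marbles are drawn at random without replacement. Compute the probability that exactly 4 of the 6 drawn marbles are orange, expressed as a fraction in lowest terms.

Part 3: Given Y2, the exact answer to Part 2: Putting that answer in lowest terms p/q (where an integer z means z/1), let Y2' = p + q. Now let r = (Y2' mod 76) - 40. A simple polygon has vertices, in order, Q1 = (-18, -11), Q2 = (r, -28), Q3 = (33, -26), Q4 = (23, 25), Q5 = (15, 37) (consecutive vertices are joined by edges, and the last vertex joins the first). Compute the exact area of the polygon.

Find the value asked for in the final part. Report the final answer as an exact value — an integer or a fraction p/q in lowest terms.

2139

Part 1: -6*(-4)^2 - 6 = (-96) + (-6) = -102; answer -102
Part 2: Y1 = -102; w = 3; total draws C(7,6) = 7; favorable C(4,4)*C(3,2) = 3; P = 3/7; answer 3/7
Part 3: Y2 = 3/7; threaded value p + q = 10; r = -30; cross terms: (-18*-28 - -30*-11)=174, (-30*-26 - 33*-28)=1704, (33*25 - 23*-26)=1423, (23*37 - 15*25)=476, (15*-11 - -18*37)=501; twice the area = |4278| = 4278; area = 2139; answer 2139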